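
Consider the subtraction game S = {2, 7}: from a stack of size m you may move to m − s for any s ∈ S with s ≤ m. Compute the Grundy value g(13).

Compute g(0), g(1), … for moves {2, 7}:
k:     0  1  2  3  4  5  6  7  8  9 10 11 12 13
g(k):  0  0  1  1  0  0  1  1  2  0  0  1  1  0
So g(13) = 0.

0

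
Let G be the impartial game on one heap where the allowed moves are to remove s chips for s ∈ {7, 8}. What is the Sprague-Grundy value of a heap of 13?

1

Compute g(0), g(1), … for moves {7, 8}:
g(0) = mex{} = 0
g(1) = mex{} = 0
g(2) = mex{} = 0
g(3) = mex{} = 0
g(4) = mex{} = 0
g(5) = mex{} = 0
g(6) = mex{} = 0
g(7) = mex{0} = 1
g(8) = mex{0} = 1
g(9) = mex{0} = 1
g(10) = mex{0} = 1
g(11) = mex{0} = 1
g(12) = mex{0} = 1
g(13) = mex{0} = 1
So g(13) = 1.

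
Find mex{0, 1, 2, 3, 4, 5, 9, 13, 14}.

6

The values 0, 1, 2, 3, 4, 5 are all present; 6 is the first non-negative integer missing from the set.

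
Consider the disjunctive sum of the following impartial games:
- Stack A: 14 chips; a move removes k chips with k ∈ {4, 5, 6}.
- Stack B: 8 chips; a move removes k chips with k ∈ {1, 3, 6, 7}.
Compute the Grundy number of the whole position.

3

For stack A, compute g(0), g(1), … with moves {4, 5, 6}:
k:     0  1  2  3  4  5  6  7  8  9 10 11 12 13 14
g(k):  0  0  0  0  1  1  1  1  2  2  0  0  0  0  1
So g(14) = 1.
Grundy values for stack B (subtraction set {1, 3, 6, 7}):
k:     0  1  2  3  4  5  6  7  8
g(k):  0  1  0  1  0  1  2  3  2
So g(8) = 2.
By the Sprague-Grundy theorem, the Grundy value of a sum of independent games is the XOR of the component values.
Combined value = 1 XOR 2 = 3.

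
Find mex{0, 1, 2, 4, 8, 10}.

3

The values 0, 1, 2 are all present; 3 is the first non-negative integer missing from the set.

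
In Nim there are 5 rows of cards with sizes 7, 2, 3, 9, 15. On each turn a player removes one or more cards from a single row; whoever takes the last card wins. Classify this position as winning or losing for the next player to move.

Nim-sum: 7 ^ 2 ^ 3 ^ 9 ^ 15 = 0.
The nim-sum is 0, so this is a P-position: the player to move is in a losing position under optimal play.

Losing position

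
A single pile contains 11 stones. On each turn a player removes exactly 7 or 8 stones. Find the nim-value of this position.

1

Compute g(0), g(1), … for moves {7, 8}:
g(0) = mex{} = 0
g(1) = mex{} = 0
g(2) = mex{} = 0
g(3) = mex{} = 0
g(4) = mex{} = 0
g(5) = mex{} = 0
g(6) = mex{} = 0
g(7) = mex{0} = 1
g(8) = mex{0} = 1
g(9) = mex{0} = 1
g(10) = mex{0} = 1
g(11) = mex{0} = 1
So g(11) = 1.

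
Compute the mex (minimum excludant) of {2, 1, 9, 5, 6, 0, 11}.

3

The values 0, 1, 2 are all present; 3 is the first non-negative integer missing from the set.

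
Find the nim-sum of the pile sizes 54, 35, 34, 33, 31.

Write each in binary and XOR column by column:
  110110  (54)
  100011  (35)
  100010  (34)
  100001  (33)
  011111  (31)
  ------
  001001  (9)

9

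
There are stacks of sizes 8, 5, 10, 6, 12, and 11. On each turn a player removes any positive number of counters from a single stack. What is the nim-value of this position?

6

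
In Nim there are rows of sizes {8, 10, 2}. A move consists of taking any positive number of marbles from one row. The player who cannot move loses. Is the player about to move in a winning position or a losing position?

Compute the nim-sum pairwise:
8 XOR 10 = 2
2 XOR 2 = 0
The nim-sum is 0, so this is a P-position: the player to move is in a losing position under optimal play.

Losing position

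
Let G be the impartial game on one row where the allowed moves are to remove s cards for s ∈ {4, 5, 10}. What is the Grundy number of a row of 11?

Build the Grundy sequence with g(k) = mex{g(k−s) : s ∈ {4, 5, 10}, s ≤ k}:
g(0) = mex{} = 0
g(1) = mex{} = 0
g(2) = mex{} = 0
g(3) = mex{} = 0
g(4) = mex{0} = 1
g(5) = mex{0} = 1
g(6) = mex{0} = 1
g(7) = mex{0} = 1
g(8) = mex{0,1} = 2
g(9) = mex{1} = 0
g(10) = mex{0,1} = 2
g(11) = mex{0,1} = 2
So g(11) = 2.

2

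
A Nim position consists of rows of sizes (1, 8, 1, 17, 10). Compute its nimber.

19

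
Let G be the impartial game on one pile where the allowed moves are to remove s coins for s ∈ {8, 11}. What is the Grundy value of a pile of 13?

Build the Grundy sequence with g(k) = mex{g(k−s) : s ∈ {8, 11}, s ≤ k}:
g(0) = mex{} = 0
g(1) = mex{} = 0
g(2) = mex{} = 0
g(3) = mex{} = 0
g(4) = mex{} = 0
g(5) = mex{} = 0
g(6) = mex{} = 0
g(7) = mex{} = 0
g(8) = mex{0} = 1
g(9) = mex{0} = 1
g(10) = mex{0} = 1
g(11) = mex{0} = 1
g(12) = mex{0} = 1
g(13) = mex{0} = 1
So g(13) = 1.

1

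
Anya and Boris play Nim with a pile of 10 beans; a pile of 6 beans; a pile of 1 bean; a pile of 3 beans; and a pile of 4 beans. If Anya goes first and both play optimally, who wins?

Anya wins

Compute the nim-sum pairwise:
10 ⊕ 6 = 12
12 ⊕ 1 = 13
13 ⊕ 3 = 14
14 ⊕ 4 = 10
The nim-sum is 10 ≠ 0, so this is an N-position: the player to move can win; Anya has a winning move.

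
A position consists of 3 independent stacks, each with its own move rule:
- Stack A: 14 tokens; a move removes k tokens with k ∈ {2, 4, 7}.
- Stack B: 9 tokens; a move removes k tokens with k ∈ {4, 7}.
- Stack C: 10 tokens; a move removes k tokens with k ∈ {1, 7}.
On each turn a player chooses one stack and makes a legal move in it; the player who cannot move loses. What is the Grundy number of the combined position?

3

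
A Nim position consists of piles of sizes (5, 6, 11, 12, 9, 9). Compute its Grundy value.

4

Compute the nim-sum pairwise:
5 XOR 6 = 3
3 XOR 11 = 8
8 XOR 12 = 4
4 XOR 9 = 13
13 XOR 9 = 4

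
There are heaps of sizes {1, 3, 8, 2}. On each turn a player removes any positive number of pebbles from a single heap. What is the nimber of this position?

Write each in binary and XOR column by column:
  0001  (1)
  0011  (3)
  1000  (8)
  0010  (2)
  ----
  1000  (8)

8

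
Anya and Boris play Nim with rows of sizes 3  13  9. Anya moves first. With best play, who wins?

Write each in binary and XOR column by column:
  0011  (3)
  1101  (13)
  1001  (9)
  ----
  0111  (7)
The nim-sum is 7 ≠ 0, so this is an N-position: the player to move can win; Anya has a winning move.

Anya wins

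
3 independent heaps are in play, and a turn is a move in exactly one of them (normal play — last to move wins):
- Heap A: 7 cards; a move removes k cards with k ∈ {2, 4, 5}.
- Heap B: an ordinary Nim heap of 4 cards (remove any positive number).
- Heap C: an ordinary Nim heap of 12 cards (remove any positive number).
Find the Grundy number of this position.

8

For heap A, compute g(0), g(1), … with moves {2, 4, 5}:
k:     0  1  2  3  4  5  6  7
g(k):  0  0  1  1  2  2  3  0
So g(7) = 0.
Heap B is a plain Nim heap of size 4, so its Grundy value is 4.
Heap C is a plain Nim heap of size 12, so its Grundy value is 12.
The value of a disjunctive sum is the nim-sum of the parts.
Combined value = 0 XOR 4 XOR 12 = 8.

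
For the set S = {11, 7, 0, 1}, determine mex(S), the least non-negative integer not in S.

2

The values 0, 1 are all present; 2 is the first non-negative integer missing from the set.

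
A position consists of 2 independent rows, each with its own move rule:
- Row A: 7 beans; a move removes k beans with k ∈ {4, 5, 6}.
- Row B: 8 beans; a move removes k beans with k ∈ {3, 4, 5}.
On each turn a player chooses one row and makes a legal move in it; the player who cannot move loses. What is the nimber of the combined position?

1

Build the Grundy sequence for row A with g(k) = mex{g(k−s) : s ∈ {4, 5, 6}, s ≤ k}:
k:     0  1  2  3  4  5  6  7
g(k):  0  0  0  0  1  1  1  1
So g(7) = 1.
Grundy values for row B (subtraction set {3, 4, 5}):
k:     0  1  2  3  4  5  6  7  8
g(k):  0  0  0  1  1  1  2  2  0
So g(8) = 0.
The value of a disjunctive sum is the nim-sum of the parts.
Combined value = 1 XOR 0 = 1.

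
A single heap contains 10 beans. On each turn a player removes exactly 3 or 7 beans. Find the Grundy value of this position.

0

Grundy values for subtraction set {3, 7}:
k:     0  1  2  3  4  5  6  7  8  9 10
g(k):  0  0  0  1  1  1  0  2  2  1  0
So g(10) = 0.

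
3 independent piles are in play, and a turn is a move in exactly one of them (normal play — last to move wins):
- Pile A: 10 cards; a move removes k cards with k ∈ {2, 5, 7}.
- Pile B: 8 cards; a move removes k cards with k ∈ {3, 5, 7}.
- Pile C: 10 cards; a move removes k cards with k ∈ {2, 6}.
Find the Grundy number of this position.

3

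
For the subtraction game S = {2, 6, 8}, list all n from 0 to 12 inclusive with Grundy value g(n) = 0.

0, 1, 4, 5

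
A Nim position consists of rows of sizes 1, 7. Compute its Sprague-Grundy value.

6

Nim-sum: 1 ⊕ 7 = 6.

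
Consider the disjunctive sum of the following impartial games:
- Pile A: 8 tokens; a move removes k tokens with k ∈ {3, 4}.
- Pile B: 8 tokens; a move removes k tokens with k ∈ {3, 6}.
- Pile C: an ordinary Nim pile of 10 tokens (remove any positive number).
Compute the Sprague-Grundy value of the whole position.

8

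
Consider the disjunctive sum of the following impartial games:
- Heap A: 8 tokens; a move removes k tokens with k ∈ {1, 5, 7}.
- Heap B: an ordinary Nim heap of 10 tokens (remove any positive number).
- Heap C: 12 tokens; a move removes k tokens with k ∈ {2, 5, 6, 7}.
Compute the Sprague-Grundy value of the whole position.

10

Build the Grundy sequence for heap A with g(k) = mex{g(k−s) : s ∈ {1, 5, 7}, s ≤ k}:
k:     0  1  2  3  4  5  6  7  8
g(k):  0  1  0  1  0  1  0  1  0
So g(8) = 0.
Heap B is a plain Nim heap of size 10, so its Grundy value is 10.
Grundy values for heap C (subtraction set {2, 5, 6, 7}):
k:     0  1  2  3  4  5  6  7  8  9 10 11 12
g(k):  0  0  1  1  0  2  1  3  2  2  3  3  0
So g(12) = 0.
The value of a disjunctive sum is the nim-sum of the parts.
Combined value = 0 XOR 10 XOR 0 = 10.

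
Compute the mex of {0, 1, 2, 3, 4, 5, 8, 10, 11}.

The values 0, 1, 2, 3, 4, 5 are all present; 6 is the first non-negative integer missing from the set.

6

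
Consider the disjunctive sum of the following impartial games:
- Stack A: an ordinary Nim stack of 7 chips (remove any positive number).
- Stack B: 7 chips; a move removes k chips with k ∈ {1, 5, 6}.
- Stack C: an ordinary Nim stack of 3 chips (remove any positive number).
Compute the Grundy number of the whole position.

Stack A is a plain Nim stack of size 7, so its Grundy value is 7.
For stack B, compute g(0), g(1), … with moves {1, 5, 6}:
k:     0  1  2  3  4  5  6  7
g(k):  0  1  0  1  0  1  2  3
So g(7) = 3.
Stack C is a plain Nim stack of size 3, so its Grundy value is 3.
The value of a disjunctive sum is the nim-sum of the parts.
Combined value = 7 ⊕ 3 ⊕ 3 = 7.

7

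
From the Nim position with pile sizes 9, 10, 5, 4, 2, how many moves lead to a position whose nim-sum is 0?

In binary:
  1001  (9)
  1010  (10)
  0101  (5)
  0100  (4)
  0010  (2)
  ----
  0000  (0)
The nim-sum is already 0, so every move leaves a nonzero nim-sum — there are no winning moves.

0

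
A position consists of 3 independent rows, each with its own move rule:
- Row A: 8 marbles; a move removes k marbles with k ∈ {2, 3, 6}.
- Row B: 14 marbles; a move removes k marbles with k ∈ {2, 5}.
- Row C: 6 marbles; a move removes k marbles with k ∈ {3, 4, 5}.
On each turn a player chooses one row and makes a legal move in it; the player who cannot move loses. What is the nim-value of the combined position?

For row A, compute g(0), g(1), … with moves {2, 3, 6}:
k:     0  1  2  3  4  5  6  7  8
g(k):  0  0  1  1  2  0  3  1  2
So g(8) = 2.
Grundy values for row B (subtraction set {2, 5}):
k:     0  1  2  3  4  5  6  7  8  9 10 11 12 13 14
g(k):  0  0  1  1  0  2  1  0  0  1  1  0  2  1  0
So g(14) = 0.
Build the Grundy sequence for row C with g(k) = mex{g(k−s) : s ∈ {3, 4, 5}, s ≤ k}:
k:     0  1  2  3  4  5  6
g(k):  0  0  0  1  1  1  2
So g(6) = 2.
The value of a disjunctive sum is the nim-sum of the parts.
Combined value = 2 XOR 0 XOR 2 = 0.

0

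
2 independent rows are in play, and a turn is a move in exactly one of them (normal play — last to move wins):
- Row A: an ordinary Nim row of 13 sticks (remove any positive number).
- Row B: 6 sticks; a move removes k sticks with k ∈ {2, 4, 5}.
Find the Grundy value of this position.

14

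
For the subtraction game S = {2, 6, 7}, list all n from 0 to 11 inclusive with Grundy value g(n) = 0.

0, 1, 4, 5, 9

Build the Grundy sequence with g(k) = mex{g(k−s) : s ∈ {2, 6, 7}, s ≤ k}:
g(0) = mex{} = 0
g(1) = mex{} = 0
g(2) = mex{0} = 1
g(3) = mex{0} = 1
g(4) = mex{1} = 0
g(5) = mex{1} = 0
g(6) = mex{0} = 1
g(7) = mex{0} = 1
g(8) = mex{0,1} = 2
g(9) = mex{1} = 0
g(10) = mex{0,1,2} = 3
g(11) = mex{0} = 1
The P-positions (g = 0) in 0..11 are 0, 1, 4, 5, 9.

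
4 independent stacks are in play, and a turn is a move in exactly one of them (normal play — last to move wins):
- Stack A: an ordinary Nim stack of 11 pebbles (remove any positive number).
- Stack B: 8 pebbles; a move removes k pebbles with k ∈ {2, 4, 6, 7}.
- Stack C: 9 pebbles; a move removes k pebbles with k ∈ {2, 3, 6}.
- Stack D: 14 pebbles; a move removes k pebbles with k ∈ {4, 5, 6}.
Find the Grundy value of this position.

14

Stack A is a plain Nim stack of size 11, so its Grundy value is 11.
Grundy values for stack B (subtraction set {2, 4, 6, 7}):
g(0) = mex{} = 0
g(1) = mex{} = 0
g(2) = mex{0} = 1
g(3) = mex{0} = 1
g(4) = mex{0,1} = 2
g(5) = mex{0,1} = 2
g(6) = mex{0,1,2} = 3
g(7) = mex{0,1,2} = 3
g(8) = mex{0,1,2,3} = 4
So g(8) = 4.
Build the Grundy sequence for stack C with g(k) = mex{g(k−s) : s ∈ {2, 3, 6}, s ≤ k}:
g(0) = mex{} = 0
g(1) = mex{} = 0
g(2) = mex{0} = 1
g(3) = mex{0} = 1
g(4) = mex{0,1} = 2
g(5) = mex{1} = 0
g(6) = mex{0,1,2} = 3
g(7) = mex{0,2} = 1
g(8) = mex{0,1,3} = 2
g(9) = mex{1,3} = 0
So g(9) = 0.
For stack D, compute g(0), g(1), … with moves {4, 5, 6}:
g(0) = mex{} = 0
g(1) = mex{} = 0
g(2) = mex{} = 0
g(3) = mex{} = 0
g(4) = mex{0} = 1
g(5) = mex{0} = 1
g(6) = mex{0} = 1
g(7) = mex{0} = 1
g(8) = mex{0,1} = 2
g(9) = mex{0,1} = 2
g(10) = mex{1} = 0
g(11) = mex{1} = 0
g(12) = mex{1,2} = 0
g(13) = mex{1,2} = 0
g(14) = mex{0,2} = 1
So g(14) = 1.
The value of a disjunctive sum is the nim-sum of the parts.
Combined value = 11 XOR 4 XOR 0 XOR 1 = 14.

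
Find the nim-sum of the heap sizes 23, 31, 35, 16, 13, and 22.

Compute the nim-sum pairwise:
23 XOR 31 = 8
8 XOR 35 = 43
43 XOR 16 = 59
59 XOR 13 = 54
54 XOR 22 = 32

32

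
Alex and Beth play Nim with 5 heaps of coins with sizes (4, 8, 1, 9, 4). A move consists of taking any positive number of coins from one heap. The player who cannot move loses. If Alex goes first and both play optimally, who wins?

Beth wins

Nim-sum: 4 XOR 8 XOR 1 XOR 9 XOR 4 = 0.
The nim-sum is 0, so this is a P-position: the player to move is in a losing position under optimal play; Alex is about to move from it and so loses — Beth wins.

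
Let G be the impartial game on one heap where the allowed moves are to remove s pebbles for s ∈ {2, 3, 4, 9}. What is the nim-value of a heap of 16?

2

Build the Grundy sequence with g(k) = mex{g(k−s) : s ∈ {2, 3, 4, 9}, s ≤ k}:
k:     0  1  2  3  4  5  6  7  8  9 10 11 12 13 14 15 16
g(k):  0  0  1  1  2  2  0  0  1  1  2  2  0  0  1  1  2
So g(16) = 2.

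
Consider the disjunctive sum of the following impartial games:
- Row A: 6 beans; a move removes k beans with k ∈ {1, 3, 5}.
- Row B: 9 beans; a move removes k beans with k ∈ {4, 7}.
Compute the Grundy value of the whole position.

2

Build the Grundy sequence for row A with g(k) = mex{g(k−s) : s ∈ {1, 3, 5}, s ≤ k}:
k:     0  1  2  3  4  5  6
g(k):  0  1  0  1  0  1  0
So g(6) = 0.
Grundy values for row B (subtraction set {4, 7}):
g(0) = mex{} = 0
g(1) = mex{} = 0
g(2) = mex{} = 0
g(3) = mex{} = 0
g(4) = mex{0} = 1
g(5) = mex{0} = 1
g(6) = mex{0} = 1
g(7) = mex{0} = 1
g(8) = mex{0,1} = 2
g(9) = mex{0,1} = 2
So g(9) = 2.
The value of a disjunctive sum is the nim-sum of the parts.
Combined value = 0 XOR 2 = 2.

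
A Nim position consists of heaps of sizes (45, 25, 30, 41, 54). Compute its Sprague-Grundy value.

53

Nim-sum: 45 XOR 25 XOR 30 XOR 41 XOR 54 = 53.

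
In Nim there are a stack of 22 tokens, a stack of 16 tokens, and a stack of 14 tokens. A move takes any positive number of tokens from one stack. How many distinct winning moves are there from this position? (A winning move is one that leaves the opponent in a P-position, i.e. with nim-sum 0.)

Compute the nim-sum pairwise:
22 ⊕ 16 = 6
6 ⊕ 14 = 8
The overall nim-sum is X = 8. A stack of size p has a winning move iff p XOR X < p (reduce it to p XOR X).
  22: 22 XOR 8 = 30 ≥ 22 — no move.
  16: 16 XOR 8 = 24 ≥ 16 — no move.
  14: 14 XOR 8 = 6 < 14 — winning move (to 6).
That gives 1 winning move.

1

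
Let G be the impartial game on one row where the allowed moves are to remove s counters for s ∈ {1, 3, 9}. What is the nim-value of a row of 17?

Build the Grundy sequence with g(k) = mex{g(k−s) : s ∈ {1, 3, 9}, s ≤ k}:
k:     0  1  2  3  4  5  6  7  8  9 10 11 12 13 14 15 16 17
g(k):  0  1  0  1  0  1  0  1  0  1  0  1  0  1  0  1  0  1
So g(17) = 1.

1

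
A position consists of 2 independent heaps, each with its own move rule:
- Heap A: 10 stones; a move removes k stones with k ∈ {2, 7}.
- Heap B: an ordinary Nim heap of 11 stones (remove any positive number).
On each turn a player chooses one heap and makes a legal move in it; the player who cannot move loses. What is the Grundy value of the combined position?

For heap A, compute g(0), g(1), … with moves {2, 7}:
k:     0  1  2  3  4  5  6  7  8  9 10
g(k):  0  0  1  1  0  0  1  1  2  0  0
So g(10) = 0.
Heap B is a plain Nim heap of size 11, so its Grundy value is 11.
The value of a disjunctive sum is the nim-sum of the parts.
Combined value = 0 ⊕ 11 = 11.

11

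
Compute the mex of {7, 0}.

0 is in the set but 1 is not, so the mex is 1.

1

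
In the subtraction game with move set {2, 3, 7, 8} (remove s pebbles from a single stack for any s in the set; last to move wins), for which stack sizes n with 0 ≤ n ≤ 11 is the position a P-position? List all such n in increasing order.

0, 1, 5, 6, 10, 11

Compute g(0), g(1), … for moves {2, 3, 7, 8}:
k:     0  1  2  3  4  5  6  7  8  9 10 11
g(k):  0  0  1  1  2  0  0  1  1  2  0  0
The P-positions (g = 0) in 0..11 are 0, 1, 5, 6, 10, 11.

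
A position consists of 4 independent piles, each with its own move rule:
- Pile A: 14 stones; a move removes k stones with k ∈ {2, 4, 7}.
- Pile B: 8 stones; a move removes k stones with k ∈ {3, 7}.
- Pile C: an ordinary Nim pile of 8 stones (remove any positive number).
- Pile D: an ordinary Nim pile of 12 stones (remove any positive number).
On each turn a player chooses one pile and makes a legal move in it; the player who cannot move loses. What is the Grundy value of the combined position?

7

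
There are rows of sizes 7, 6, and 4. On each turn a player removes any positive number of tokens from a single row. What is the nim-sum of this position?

In binary:
  111  (7)
  110  (6)
  100  (4)
  ---
  101  (5)

5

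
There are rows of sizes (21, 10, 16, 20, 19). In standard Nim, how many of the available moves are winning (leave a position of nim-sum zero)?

1

Compute the nim-sum pairwise:
21 ⊕ 10 = 31
31 ⊕ 16 = 15
15 ⊕ 20 = 27
27 ⊕ 19 = 8
The overall nim-sum is X = 8. A row of size p has a winning move iff p XOR X < p (reduce it to p XOR X).
  21: 21 XOR 8 = 29 ≥ 21 — no move.
  10: 10 XOR 8 = 2 < 10 — winning move (to 2).
  16: 16 XOR 8 = 24 ≥ 16 — no move.
  20: 20 XOR 8 = 28 ≥ 20 — no move.
  19: 19 XOR 8 = 27 ≥ 19 — no move.
That gives 1 winning move.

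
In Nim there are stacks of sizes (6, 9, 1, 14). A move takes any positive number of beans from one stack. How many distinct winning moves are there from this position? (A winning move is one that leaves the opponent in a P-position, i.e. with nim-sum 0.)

0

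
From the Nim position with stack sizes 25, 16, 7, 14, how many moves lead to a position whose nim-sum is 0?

0

Nim-sum: 25 ⊕ 16 ⊕ 7 ⊕ 14 = 0.
The nim-sum is already 0, so every move leaves a nonzero nim-sum — there are no winning moves.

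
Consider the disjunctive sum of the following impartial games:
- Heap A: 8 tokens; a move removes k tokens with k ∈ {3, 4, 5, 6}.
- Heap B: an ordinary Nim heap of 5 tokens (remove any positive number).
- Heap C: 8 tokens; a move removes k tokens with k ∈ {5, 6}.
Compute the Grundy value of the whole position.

Grundy values for heap A (subtraction set {3, 4, 5, 6}):
g(0) = mex{} = 0
g(1) = mex{} = 0
g(2) = mex{} = 0
g(3) = mex{0} = 1
g(4) = mex{0} = 1
g(5) = mex{0} = 1
g(6) = mex{0,1} = 2
g(7) = mex{0,1} = 2
g(8) = mex{0,1} = 2
So g(8) = 2.
Heap B is a plain Nim heap of size 5, so its Grundy value is 5.
For heap C, compute g(0), g(1), … with moves {5, 6}:
k:     0  1  2  3  4  5  6  7  8
g(k):  0  0  0  0  0  1  1  1  1
So g(8) = 1.
The value of a disjunctive sum is the nim-sum of the parts.
Combined value = 2 XOR 5 XOR 1 = 6.

6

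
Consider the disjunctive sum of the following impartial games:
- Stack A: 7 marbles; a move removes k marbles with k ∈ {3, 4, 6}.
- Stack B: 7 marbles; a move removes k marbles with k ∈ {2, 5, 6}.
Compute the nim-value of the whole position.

1

Build the Grundy sequence for stack A with g(k) = mex{g(k−s) : s ∈ {3, 4, 6}, s ≤ k}:
g(0) = mex{} = 0
g(1) = mex{} = 0
g(2) = mex{} = 0
g(3) = mex{0} = 1
g(4) = mex{0} = 1
g(5) = mex{0} = 1
g(6) = mex{0,1} = 2
g(7) = mex{0,1} = 2
So g(7) = 2.
For stack B, compute g(0), g(1), … with moves {2, 5, 6}:
g(0) = mex{} = 0
g(1) = mex{} = 0
g(2) = mex{0} = 1
g(3) = mex{0} = 1
g(4) = mex{1} = 0
g(5) = mex{0,1} = 2
g(6) = mex{0} = 1
g(7) = mex{0,1,2} = 3
So g(7) = 3.
The value of a disjunctive sum is the nim-sum of the parts.
Combined value = 2 ⊕ 3 = 1.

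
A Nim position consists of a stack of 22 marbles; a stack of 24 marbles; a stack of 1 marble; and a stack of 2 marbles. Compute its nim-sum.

13

Nim-sum: 22 ⊕ 24 ⊕ 1 ⊕ 2 = 13.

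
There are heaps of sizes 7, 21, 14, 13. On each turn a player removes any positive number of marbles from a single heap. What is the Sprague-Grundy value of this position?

17

In binary:
  00111  (7)
  10101  (21)
  01110  (14)
  01101  (13)
  -----
  10001  (17)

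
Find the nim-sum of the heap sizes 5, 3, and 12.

Nim-sum: 5 ⊕ 3 ⊕ 12 = 10.

10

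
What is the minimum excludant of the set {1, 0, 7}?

2

The values 0, 1 are all present; 2 is the first non-negative integer missing from the set.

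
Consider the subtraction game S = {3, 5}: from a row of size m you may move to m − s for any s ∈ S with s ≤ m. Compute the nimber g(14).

2

Compute g(0), g(1), … for moves {3, 5}:
g(0) = mex{} = 0
g(1) = mex{} = 0
g(2) = mex{} = 0
g(3) = mex{0} = 1
g(4) = mex{0} = 1
g(5) = mex{0} = 1
g(6) = mex{0,1} = 2
g(7) = mex{0,1} = 2
g(8) = mex{1} = 0
g(9) = mex{1,2} = 0
g(10) = mex{1,2} = 0
g(11) = mex{0,2} = 1
g(12) = mex{0,2} = 1
g(13) = mex{0} = 1
g(14) = mex{0,1} = 2
So g(14) = 2.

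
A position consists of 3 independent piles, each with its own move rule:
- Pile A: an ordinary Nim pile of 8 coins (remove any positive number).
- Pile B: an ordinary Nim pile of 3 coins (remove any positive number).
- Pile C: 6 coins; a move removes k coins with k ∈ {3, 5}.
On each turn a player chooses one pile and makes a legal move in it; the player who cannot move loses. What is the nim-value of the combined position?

9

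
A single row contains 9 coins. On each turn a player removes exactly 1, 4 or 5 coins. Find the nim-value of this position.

1

Grundy values for subtraction set {1, 4, 5}:
g(0) = mex{} = 0
g(1) = mex{0} = 1
g(2) = mex{1} = 0
g(3) = mex{0} = 1
g(4) = mex{0,1} = 2
g(5) = mex{0,1,2} = 3
g(6) = mex{0,1,3} = 2
g(7) = mex{0,1,2} = 3
g(8) = mex{1,2,3} = 0
g(9) = mex{0,2,3} = 1
So g(9) = 1.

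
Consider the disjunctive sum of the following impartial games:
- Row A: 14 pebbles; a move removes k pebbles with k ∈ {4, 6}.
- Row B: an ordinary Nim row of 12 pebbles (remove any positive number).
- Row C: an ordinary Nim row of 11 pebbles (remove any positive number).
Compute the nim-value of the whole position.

6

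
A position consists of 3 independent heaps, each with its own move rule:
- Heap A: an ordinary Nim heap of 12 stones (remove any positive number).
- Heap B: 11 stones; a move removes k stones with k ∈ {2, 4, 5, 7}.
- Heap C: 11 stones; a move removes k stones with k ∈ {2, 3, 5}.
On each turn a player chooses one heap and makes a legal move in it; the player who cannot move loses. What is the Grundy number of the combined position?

15

Heap A is a plain Nim heap of size 12, so its Grundy value is 12.
Build the Grundy sequence for heap B with g(k) = mex{g(k−s) : s ∈ {2, 4, 5, 7}, s ≤ k}:
k:     0  1  2  3  4  5  6  7  8  9 10 11
g(k):  0  0  1  1  2  2  3  3  4  0  0  1
So g(11) = 1.
Build the Grundy sequence for heap C with g(k) = mex{g(k−s) : s ∈ {2, 3, 5}, s ≤ k}:
g(0) = mex{} = 0
g(1) = mex{} = 0
g(2) = mex{0} = 1
g(3) = mex{0} = 1
g(4) = mex{0,1} = 2
g(5) = mex{0,1} = 2
g(6) = mex{0,1,2} = 3
g(7) = mex{1,2} = 0
g(8) = mex{1,2,3} = 0
g(9) = mex{0,2,3} = 1
g(10) = mex{0,2} = 1
g(11) = mex{0,1,3} = 2
So g(11) = 2.
By the Sprague-Grundy theorem, the Grundy value of a sum of independent games is the XOR of the component values.
Combined value = 12 XOR 1 XOR 2 = 15.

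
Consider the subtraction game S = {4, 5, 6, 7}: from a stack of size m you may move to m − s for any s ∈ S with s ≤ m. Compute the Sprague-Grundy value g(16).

1

Grundy values for subtraction set {4, 5, 6, 7}:
k:     0  1  2  3  4  5  6  7  8  9 10 11 12 13 14 15 16
g(k):  0  0  0  0  1  1  1  1  2  2  2  0  0  0  0  1  1
So g(16) = 1.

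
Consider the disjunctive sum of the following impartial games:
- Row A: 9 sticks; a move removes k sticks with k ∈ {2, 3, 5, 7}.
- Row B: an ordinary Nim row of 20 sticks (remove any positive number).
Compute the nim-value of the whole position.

20

For row A, compute g(0), g(1), … with moves {2, 3, 5, 7}:
k:     0  1  2  3  4  5  6  7  8  9
g(k):  0  0  1  1  2  2  3  3  4  0
So g(9) = 0.
Row B is a plain Nim row of size 20, so its Grundy value is 20.
By the Sprague-Grundy theorem, the Grundy value of a sum of independent games is the XOR of the component values.
Combined value = 0 XOR 20 = 20.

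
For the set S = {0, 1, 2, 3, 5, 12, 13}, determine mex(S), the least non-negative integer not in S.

The values 0, 1, 2, 3 are all present; 4 is the first non-negative integer missing from the set.

4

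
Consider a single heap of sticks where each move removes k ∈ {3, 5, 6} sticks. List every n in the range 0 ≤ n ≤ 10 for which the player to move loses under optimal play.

0, 1, 2, 9, 10

Compute g(0), g(1), … for moves {3, 5, 6}:
k:     0  1  2  3  4  5  6  7  8  9 10
g(k):  0  0  0  1  1  1  2  2  2  0  0
The P-positions (g = 0) in 0..10 are 0, 1, 2, 9, 10.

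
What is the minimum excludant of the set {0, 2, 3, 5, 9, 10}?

0 is in the set but 1 is not, so the mex is 1.

1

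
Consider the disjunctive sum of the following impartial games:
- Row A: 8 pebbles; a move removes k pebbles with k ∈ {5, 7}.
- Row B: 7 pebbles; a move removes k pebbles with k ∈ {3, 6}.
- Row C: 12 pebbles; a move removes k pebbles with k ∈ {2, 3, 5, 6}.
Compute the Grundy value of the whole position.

Grundy values for row A (subtraction set {5, 7}):
g(0) = mex{} = 0
g(1) = mex{} = 0
g(2) = mex{} = 0
g(3) = mex{} = 0
g(4) = mex{} = 0
g(5) = mex{0} = 1
g(6) = mex{0} = 1
g(7) = mex{0} = 1
g(8) = mex{0} = 1
So g(8) = 1.
For row B, compute g(0), g(1), … with moves {3, 6}:
g(0) = mex{} = 0
g(1) = mex{} = 0
g(2) = mex{} = 0
g(3) = mex{0} = 1
g(4) = mex{0} = 1
g(5) = mex{0} = 1
g(6) = mex{0,1} = 2
g(7) = mex{0,1} = 2
So g(7) = 2.
Grundy values for row C (subtraction set {2, 3, 5, 6}):
g(0) = mex{} = 0
g(1) = mex{} = 0
g(2) = mex{0} = 1
g(3) = mex{0} = 1
g(4) = mex{0,1} = 2
g(5) = mex{0,1} = 2
g(6) = mex{0,1,2} = 3
g(7) = mex{0,1,2} = 3
g(8) = mex{1,2,3} = 0
g(9) = mex{1,2,3} = 0
g(10) = mex{0,2,3} = 1
g(11) = mex{0,2,3} = 1
g(12) = mex{0,1,3} = 2
So g(12) = 2.
By the Sprague-Grundy theorem, the Grundy value of a sum of independent games is the XOR of the component values.
Combined value = 1 ⊕ 2 ⊕ 2 = 1.

1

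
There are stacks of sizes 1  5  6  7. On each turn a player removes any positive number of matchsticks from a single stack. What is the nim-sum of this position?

5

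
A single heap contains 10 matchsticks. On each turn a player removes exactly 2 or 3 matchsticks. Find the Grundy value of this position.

0

Build the Grundy sequence with g(k) = mex{g(k−s) : s ∈ {2, 3}, s ≤ k}:
g(0) = mex{} = 0
g(1) = mex{} = 0
g(2) = mex{0} = 1
g(3) = mex{0} = 1
g(4) = mex{0,1} = 2
g(5) = mex{1} = 0
g(6) = mex{1,2} = 0
g(7) = mex{0,2} = 1
g(8) = mex{0} = 1
g(9) = mex{0,1} = 2
g(10) = mex{1} = 0
So g(10) = 0.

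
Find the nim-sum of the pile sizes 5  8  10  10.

13

Compute the nim-sum pairwise:
5 ⊕ 8 = 13
13 ⊕ 10 = 7
7 ⊕ 10 = 13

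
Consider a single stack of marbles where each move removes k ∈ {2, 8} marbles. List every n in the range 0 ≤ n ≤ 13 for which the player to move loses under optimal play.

0, 1, 4, 5, 10, 11

Build the Grundy sequence with g(k) = mex{g(k−s) : s ∈ {2, 8}, s ≤ k}:
k:     0  1  2  3  4  5  6  7  8  9 10 11 12 13
g(k):  0  0  1  1  0  0  1  1  2  2  0  0  1  1
The P-positions (g = 0) in 0..13 are 0, 1, 4, 5, 10, 11.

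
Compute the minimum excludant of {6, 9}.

0

0 is not in the set, so the mex is 0.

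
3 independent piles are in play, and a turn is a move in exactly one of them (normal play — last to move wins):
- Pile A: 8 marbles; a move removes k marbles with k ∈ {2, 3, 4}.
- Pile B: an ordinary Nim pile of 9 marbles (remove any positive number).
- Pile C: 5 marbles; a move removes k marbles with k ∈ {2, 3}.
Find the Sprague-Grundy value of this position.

8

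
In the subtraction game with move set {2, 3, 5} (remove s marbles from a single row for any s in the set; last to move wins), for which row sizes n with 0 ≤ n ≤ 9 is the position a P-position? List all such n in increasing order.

0, 1, 7, 8

Grundy values for subtraction set {2, 3, 5}:
g(0) = mex{} = 0
g(1) = mex{} = 0
g(2) = mex{0} = 1
g(3) = mex{0} = 1
g(4) = mex{0,1} = 2
g(5) = mex{0,1} = 2
g(6) = mex{0,1,2} = 3
g(7) = mex{1,2} = 0
g(8) = mex{1,2,3} = 0
g(9) = mex{0,2,3} = 1
The P-positions (g = 0) in 0..9 are 0, 1, 7, 8.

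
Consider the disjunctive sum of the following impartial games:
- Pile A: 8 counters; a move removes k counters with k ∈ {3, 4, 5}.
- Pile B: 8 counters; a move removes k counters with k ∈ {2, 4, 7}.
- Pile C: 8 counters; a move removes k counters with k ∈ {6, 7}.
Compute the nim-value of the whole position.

For pile A, compute g(0), g(1), … with moves {3, 4, 5}:
k:     0  1  2  3  4  5  6  7  8
g(k):  0  0  0  1  1  1  2  2  0
So g(8) = 0.
Grundy values for pile B (subtraction set {2, 4, 7}):
g(0) = mex{} = 0
g(1) = mex{} = 0
g(2) = mex{0} = 1
g(3) = mex{0} = 1
g(4) = mex{0,1} = 2
g(5) = mex{0,1} = 2
g(6) = mex{1,2} = 0
g(7) = mex{0,1,2} = 3
g(8) = mex{0,2} = 1
So g(8) = 1.
Grundy values for pile C (subtraction set {6, 7}):
g(0) = mex{} = 0
g(1) = mex{} = 0
g(2) = mex{} = 0
g(3) = mex{} = 0
g(4) = mex{} = 0
g(5) = mex{} = 0
g(6) = mex{0} = 1
g(7) = mex{0} = 1
g(8) = mex{0} = 1
So g(8) = 1.
By the Sprague-Grundy theorem, the Grundy value of a sum of independent games is the XOR of the component values.
Combined value = 0 XOR 1 XOR 1 = 0.

0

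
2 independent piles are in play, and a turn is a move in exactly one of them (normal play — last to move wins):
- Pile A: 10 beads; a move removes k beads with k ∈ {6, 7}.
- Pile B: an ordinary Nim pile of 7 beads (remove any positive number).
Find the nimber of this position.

Build the Grundy sequence for pile A with g(k) = mex{g(k−s) : s ∈ {6, 7}, s ≤ k}:
g(0) = mex{} = 0
g(1) = mex{} = 0
g(2) = mex{} = 0
g(3) = mex{} = 0
g(4) = mex{} = 0
g(5) = mex{} = 0
g(6) = mex{0} = 1
g(7) = mex{0} = 1
g(8) = mex{0} = 1
g(9) = mex{0} = 1
g(10) = mex{0} = 1
So g(10) = 1.
Pile B is a plain Nim pile of size 7, so its Grundy value is 7.
By the Sprague-Grundy theorem, the Grundy value of a sum of independent games is the XOR of the component values.
Combined value = 1 XOR 7 = 6.

6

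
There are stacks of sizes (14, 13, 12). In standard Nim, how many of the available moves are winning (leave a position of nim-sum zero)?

Nim-sum: 14 ^ 13 ^ 12 = 15.
The overall nim-sum is X = 15. A stack of size p has a winning move iff p XOR X < p (reduce it to p XOR X).
  14: 14 XOR 15 = 1 < 14 — winning move (to 1).
  13: 13 XOR 15 = 2 < 13 — winning move (to 2).
  12: 12 XOR 15 = 3 < 12 — winning move (to 3).
That gives 3 winning moves.

3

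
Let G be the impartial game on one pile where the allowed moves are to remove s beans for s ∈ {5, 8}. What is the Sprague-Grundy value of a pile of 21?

1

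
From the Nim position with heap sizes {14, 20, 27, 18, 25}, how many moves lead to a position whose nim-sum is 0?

Bitwise XOR of the heap sizes:
  01110  (14)
  10100  (20)
  11011  (27)
  10010  (18)
  11001  (25)
  -----
  01010  (10)
The overall nim-sum is X = 10. A heap of size p has a winning move iff p XOR X < p (reduce it to p XOR X).
  14: 14 XOR 10 = 4 < 14 — winning move (to 4).
  20: 20 XOR 10 = 30 ≥ 20 — no move.
  27: 27 XOR 10 = 17 < 27 — winning move (to 17).
  18: 18 XOR 10 = 24 ≥ 18 — no move.
  25: 25 XOR 10 = 19 < 25 — winning move (to 19).
That gives 3 winning moves.

3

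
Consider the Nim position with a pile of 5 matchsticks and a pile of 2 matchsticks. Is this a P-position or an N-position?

In binary:
  101  (5)
  010  (2)
  ---
  111  (7)
The nim-sum is 7 ≠ 0, so this is an N-position: the player to move can win.

N-position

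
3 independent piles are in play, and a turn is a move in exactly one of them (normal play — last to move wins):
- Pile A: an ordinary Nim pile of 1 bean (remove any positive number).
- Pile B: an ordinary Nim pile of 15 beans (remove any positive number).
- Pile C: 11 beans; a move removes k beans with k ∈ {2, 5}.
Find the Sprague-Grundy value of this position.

14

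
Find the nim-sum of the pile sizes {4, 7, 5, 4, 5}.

Compute the nim-sum pairwise:
4 XOR 7 = 3
3 XOR 5 = 6
6 XOR 4 = 2
2 XOR 5 = 7

7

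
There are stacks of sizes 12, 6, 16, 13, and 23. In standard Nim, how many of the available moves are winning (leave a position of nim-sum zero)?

0

Compute the nim-sum pairwise:
12 ⊕ 6 = 10
10 ⊕ 16 = 26
26 ⊕ 13 = 23
23 ⊕ 23 = 0
The nim-sum is already 0, so every move leaves a nonzero nim-sum — there are no winning moves.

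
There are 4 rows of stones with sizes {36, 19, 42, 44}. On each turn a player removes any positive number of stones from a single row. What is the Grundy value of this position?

Compute the nim-sum pairwise:
36 XOR 19 = 55
55 XOR 42 = 29
29 XOR 44 = 49

49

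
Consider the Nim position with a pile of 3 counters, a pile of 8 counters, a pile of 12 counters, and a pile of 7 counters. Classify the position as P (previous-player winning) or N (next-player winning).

Nim-sum: 3 ^ 8 ^ 12 ^ 7 = 0.
The nim-sum is 0, so this is a P-position: the player to move is in a losing position under optimal play.

P-position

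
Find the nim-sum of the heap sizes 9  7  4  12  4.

Nim-sum: 9 ^ 7 ^ 4 ^ 12 ^ 4 = 2.

2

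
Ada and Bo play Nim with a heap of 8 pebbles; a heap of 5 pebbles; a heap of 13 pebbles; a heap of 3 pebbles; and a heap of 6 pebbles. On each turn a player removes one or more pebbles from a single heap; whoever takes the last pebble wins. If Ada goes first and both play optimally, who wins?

Nim-sum: 8 ⊕ 5 ⊕ 13 ⊕ 3 ⊕ 6 = 5.
The nim-sum is 5 ≠ 0, so this is an N-position: the player to move can win; Ada has a winning move.

Ada wins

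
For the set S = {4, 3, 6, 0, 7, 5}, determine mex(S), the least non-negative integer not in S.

1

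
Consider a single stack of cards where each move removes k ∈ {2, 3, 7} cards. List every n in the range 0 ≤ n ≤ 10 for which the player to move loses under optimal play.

Grundy values for subtraction set {2, 3, 7}:
k:     0  1  2  3  4  5  6  7  8  9 10
g(k):  0  0  1  1  2  0  0  1  1  2  0
The P-positions (g = 0) in 0..10 are 0, 1, 5, 6, 10.

0, 1, 5, 6, 10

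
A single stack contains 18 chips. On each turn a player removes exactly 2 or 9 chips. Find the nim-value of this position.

1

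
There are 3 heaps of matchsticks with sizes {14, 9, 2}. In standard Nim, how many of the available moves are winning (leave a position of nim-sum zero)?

Write each in binary and XOR column by column:
  1110  (14)
  1001  (9)
  0010  (2)
  ----
  0101  (5)
The overall nim-sum is X = 5. A heap of size p has a winning move iff p XOR X < p (reduce it to p XOR X).
  14: 14 XOR 5 = 11 < 14 — winning move (to 11).
  9: 9 XOR 5 = 12 ≥ 9 — no move.
  2: 2 XOR 5 = 7 ≥ 2 — no move.
That gives 1 winning move.

1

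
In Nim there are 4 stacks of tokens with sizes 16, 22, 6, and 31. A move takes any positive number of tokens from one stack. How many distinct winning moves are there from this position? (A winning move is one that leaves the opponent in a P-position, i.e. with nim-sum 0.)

Compute the nim-sum pairwise:
16 ^ 22 = 6
6 ^ 6 = 0
0 ^ 31 = 31
The overall nim-sum is X = 31. A stack of size p has a winning move iff p XOR X < p (reduce it to p XOR X).
  16: 16 XOR 31 = 15 < 16 — winning move (to 15).
  22: 22 XOR 31 = 9 < 22 — winning move (to 9).
  6: 6 XOR 31 = 25 ≥ 6 — no move.
  31: 31 XOR 31 = 0 < 31 — winning move (to 0).
That gives 3 winning moves.

3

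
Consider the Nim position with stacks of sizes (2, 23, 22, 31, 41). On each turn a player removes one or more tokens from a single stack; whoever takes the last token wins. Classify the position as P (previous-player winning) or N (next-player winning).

N-position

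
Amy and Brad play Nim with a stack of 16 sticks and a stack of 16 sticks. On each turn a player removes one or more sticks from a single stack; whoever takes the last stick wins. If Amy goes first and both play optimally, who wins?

Bitwise XOR of the heap sizes:
  10000  (16)
  10000  (16)
  -----
  00000  (0)
The nim-sum is 0, so this is a P-position: the player to move is in a losing position under optimal play; Amy is about to move from it and so loses — Brad wins.

Brad wins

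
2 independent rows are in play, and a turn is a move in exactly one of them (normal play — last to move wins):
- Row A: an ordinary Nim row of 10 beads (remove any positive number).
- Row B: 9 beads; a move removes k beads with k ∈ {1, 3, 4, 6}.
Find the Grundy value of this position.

Row A is a plain Nim row of size 10, so its Grundy value is 10.
For row B, compute g(0), g(1), … with moves {1, 3, 4, 6}:
g(0) = mex{} = 0
g(1) = mex{0} = 1
g(2) = mex{1} = 0
g(3) = mex{0} = 1
g(4) = mex{0,1} = 2
g(5) = mex{0,1,2} = 3
g(6) = mex{0,1,3} = 2
g(7) = mex{1,2} = 0
g(8) = mex{0,2,3} = 1
g(9) = mex{1,2,3} = 0
So g(9) = 0.
The value of a disjunctive sum is the nim-sum of the parts.
Combined value = 10 ⊕ 0 = 10.

10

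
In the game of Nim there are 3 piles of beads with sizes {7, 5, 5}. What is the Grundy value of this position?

Nim-sum: 7 ^ 5 ^ 5 = 7.

7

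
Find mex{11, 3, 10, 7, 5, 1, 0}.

2

The values 0, 1 are all present; 2 is the first non-negative integer missing from the set.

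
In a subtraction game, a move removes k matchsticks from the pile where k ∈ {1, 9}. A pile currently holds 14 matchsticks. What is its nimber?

Build the Grundy sequence with g(k) = mex{g(k−s) : s ∈ {1, 9}, s ≤ k}:
g(0) = mex{} = 0
g(1) = mex{0} = 1
g(2) = mex{1} = 0
g(3) = mex{0} = 1
g(4) = mex{1} = 0
g(5) = mex{0} = 1
g(6) = mex{1} = 0
g(7) = mex{0} = 1
g(8) = mex{1} = 0
g(9) = mex{0} = 1
g(10) = mex{1} = 0
g(11) = mex{0} = 1
g(12) = mex{1} = 0
g(13) = mex{0} = 1
g(14) = mex{1} = 0
So g(14) = 0.

0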